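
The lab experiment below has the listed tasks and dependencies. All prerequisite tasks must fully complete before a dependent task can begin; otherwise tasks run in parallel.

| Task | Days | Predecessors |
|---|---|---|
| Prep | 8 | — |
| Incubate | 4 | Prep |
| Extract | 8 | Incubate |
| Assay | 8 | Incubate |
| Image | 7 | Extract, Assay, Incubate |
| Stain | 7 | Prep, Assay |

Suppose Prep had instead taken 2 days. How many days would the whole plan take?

21

As given, the longest chain is Prep→Incubate→Extract→Image = 8+4+8+7 = 27, so the finish is 27 days.
Prep is on the critical path; changing it to 2 makes that path 21 days.
That remains the longest chain; total 21 days.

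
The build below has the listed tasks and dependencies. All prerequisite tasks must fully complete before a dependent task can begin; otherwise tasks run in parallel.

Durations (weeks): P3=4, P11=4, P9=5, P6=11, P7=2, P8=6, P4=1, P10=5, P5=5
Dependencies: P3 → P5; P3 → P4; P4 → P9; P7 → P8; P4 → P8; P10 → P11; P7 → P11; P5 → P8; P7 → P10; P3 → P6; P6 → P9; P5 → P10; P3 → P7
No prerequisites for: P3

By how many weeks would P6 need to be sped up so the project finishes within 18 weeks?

Current finish: 20 weeks; target: 18.
P6 is on every critical path, so each week cut from P6 cuts the finish by one (this holds down to a finish of 18).
Need 20 − 18 = 2 weeks off P6 → P6 becomes 9 weeks, finish becomes 18.

2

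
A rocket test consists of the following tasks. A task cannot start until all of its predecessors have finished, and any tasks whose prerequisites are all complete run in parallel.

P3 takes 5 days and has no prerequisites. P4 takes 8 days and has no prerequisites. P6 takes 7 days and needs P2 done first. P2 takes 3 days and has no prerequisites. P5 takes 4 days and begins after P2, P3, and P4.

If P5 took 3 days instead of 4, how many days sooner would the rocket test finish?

1

As given, the longest chain is P4→P5 = 8+4 = 12, so the finish is 12 days.
P5 lies on that path, so at 3 days the path becomes 11 days.
The critical path is still P4→P5; finish is now 11 days.
Change in finish: 11 − 12 = -1 days.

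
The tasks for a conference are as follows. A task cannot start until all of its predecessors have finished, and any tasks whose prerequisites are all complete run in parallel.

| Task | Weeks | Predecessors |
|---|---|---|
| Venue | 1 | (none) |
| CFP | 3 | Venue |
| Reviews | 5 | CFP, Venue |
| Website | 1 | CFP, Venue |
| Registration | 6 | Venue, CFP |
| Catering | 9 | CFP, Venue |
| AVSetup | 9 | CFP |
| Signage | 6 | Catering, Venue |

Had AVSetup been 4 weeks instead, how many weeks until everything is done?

19

The binding path is Venue→CFP→Catering→Signage = 1+3+9+6 = 19; finish at 19 weeks.
AVSetup has 6 weeks of float (longest path through it is 13).
That remains the longest chain; total 19 weeks.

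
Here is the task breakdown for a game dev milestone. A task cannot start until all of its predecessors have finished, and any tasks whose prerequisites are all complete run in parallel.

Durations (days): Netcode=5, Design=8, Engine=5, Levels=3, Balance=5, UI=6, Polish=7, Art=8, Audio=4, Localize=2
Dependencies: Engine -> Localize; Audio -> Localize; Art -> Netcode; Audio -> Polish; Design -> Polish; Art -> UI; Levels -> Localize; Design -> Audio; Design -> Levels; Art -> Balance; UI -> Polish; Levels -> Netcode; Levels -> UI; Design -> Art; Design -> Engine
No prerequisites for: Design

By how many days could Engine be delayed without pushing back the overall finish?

14

Design→Art→UI→Polish = 8+8+6+7 = 29 sets the makespan at 29 days.
The longest chain containing Engine totals 15 days.
Float = 29 − 15 = 14.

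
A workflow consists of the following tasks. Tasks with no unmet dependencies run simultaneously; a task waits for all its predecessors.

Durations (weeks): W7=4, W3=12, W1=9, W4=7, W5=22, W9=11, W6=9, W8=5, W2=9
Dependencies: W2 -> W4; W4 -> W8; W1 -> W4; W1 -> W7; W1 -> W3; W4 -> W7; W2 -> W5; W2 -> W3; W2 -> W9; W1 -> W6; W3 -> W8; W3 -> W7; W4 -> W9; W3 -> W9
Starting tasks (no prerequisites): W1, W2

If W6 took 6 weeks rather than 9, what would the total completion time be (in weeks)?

32

Actual critical path: W1→W3→W9 = 9+12+11 = 32 ⇒ 32 weeks.
W6 has 14 weeks of float (longest path through it is 18).
That remains the longest chain; total 32 weeks.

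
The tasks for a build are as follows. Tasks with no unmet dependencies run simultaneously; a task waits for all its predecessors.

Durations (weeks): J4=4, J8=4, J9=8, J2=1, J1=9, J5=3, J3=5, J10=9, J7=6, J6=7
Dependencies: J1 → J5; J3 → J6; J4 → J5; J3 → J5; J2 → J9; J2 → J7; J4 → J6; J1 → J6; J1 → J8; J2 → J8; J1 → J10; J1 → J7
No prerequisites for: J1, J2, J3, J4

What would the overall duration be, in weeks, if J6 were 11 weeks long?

20

Critical path before the change: J1→J10 = 9+9 = 18 giving 18 weeks.
The longest path through J6 is only 16 weeks, so J6 has float 2.
The binding chain switches to J1→J6 = 9+11 = 20; finish 20 weeks.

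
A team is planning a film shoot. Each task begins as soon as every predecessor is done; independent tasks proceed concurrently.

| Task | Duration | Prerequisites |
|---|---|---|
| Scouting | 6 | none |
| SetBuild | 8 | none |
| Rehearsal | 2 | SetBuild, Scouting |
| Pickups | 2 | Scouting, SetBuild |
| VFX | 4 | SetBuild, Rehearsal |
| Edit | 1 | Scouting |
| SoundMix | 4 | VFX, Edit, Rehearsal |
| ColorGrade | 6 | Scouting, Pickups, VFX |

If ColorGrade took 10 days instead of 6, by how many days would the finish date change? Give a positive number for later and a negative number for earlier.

Critical path before the change: SetBuild→Rehearsal→VFX→ColorGrade = 8+2+4+6 = 20 giving 20 days.
ColorGrade is on the critical path; changing it to 10 makes that path 24 days.
No other chain overtakes it, so the finish is 24 days.
Change in finish: 24 − 20 = +4 days.

4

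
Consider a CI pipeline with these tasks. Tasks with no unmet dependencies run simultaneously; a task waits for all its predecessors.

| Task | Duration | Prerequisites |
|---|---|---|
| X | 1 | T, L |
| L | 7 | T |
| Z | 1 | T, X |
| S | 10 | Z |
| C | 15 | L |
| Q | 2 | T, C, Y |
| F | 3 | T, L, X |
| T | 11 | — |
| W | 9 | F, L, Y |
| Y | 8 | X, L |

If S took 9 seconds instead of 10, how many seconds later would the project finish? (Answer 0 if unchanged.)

Critical path before the change: T→L→X→Y→W = 11+7+1+8+9 = 36 giving 36 seconds.
The longest path through S is only 30 seconds, so S has float 6.
That remains the longest chain; total 36 seconds.
Change in finish: 36 − 36 = +0 seconds.

0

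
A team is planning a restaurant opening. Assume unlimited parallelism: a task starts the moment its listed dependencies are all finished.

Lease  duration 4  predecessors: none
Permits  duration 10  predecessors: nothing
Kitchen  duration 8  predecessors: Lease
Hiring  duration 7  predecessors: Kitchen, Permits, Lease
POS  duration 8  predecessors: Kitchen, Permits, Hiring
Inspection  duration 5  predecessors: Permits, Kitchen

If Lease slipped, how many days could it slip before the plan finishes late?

Lease→Kitchen→Hiring→POS = 4+8+7+8 = 27 sets the makespan at 27 days.
The longest chain containing Lease totals 27 days.
So Lease can slip 4 − 4 = 0 days.

0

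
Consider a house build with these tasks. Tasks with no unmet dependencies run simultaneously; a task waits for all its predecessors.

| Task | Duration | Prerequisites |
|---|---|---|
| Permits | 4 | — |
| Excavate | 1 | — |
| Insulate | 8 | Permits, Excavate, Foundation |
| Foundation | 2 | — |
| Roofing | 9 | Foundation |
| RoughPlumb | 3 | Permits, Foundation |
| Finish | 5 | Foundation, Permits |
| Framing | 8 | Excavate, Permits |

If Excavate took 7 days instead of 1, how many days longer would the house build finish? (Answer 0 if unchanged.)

Baseline: Permits→Framing = 4+8 = 12 → 12 days.
Excavate has 3 days of float (longest path through it is 9).
The binding chain switches to Excavate→Framing = 7+8 = 15; finish 15 days.
Change in finish: 15 − 12 = +3 days.

3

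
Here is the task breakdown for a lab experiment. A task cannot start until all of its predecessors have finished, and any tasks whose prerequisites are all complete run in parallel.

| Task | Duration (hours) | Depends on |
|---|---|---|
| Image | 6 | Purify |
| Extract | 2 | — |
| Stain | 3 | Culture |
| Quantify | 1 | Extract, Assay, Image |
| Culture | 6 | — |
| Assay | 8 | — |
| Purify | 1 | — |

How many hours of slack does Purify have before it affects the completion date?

1

Critical path: Culture→Stain = 6+3 = 9, so the finish is 9 hours.
The longest chain containing Purify totals 8 hours.
Slack of Purify = 1 − 0 = 1 hour.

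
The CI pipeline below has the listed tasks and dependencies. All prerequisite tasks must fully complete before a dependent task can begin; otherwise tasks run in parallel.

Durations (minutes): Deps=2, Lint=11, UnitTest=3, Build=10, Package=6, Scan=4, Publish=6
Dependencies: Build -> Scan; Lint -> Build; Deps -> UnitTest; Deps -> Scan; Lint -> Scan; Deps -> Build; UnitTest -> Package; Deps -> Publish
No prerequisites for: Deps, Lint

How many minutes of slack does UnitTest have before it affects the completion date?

The longest chain is Lint→Build→Scan = 11+10+4 = 25; overall finish 25 minutes.
Longest path through UnitTest: 11 minutes (earliest finish 5, latest finish 19).
Float = 25 − 11 = 14.

14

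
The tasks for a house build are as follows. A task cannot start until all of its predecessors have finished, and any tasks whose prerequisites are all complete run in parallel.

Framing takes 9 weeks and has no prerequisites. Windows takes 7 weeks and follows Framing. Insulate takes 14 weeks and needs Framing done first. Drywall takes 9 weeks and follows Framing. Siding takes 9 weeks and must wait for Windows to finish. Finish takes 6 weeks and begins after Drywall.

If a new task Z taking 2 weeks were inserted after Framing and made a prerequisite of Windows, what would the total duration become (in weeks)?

Originally the job takes 25 weeks.
With Z inserted, Windows now waits for max(Framing, Z).
New critical path: Framing→Z→Windows→Siding = 9+2+7+9 = 27 ⇒ 27 weeks.

27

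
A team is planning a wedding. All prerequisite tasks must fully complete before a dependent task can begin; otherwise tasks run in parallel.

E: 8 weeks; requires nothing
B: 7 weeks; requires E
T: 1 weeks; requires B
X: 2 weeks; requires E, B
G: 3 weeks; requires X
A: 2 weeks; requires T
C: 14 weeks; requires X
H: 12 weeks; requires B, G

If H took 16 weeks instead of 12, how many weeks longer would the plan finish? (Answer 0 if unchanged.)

As given, the longest chain is E→B→X→G→H = 8+7+2+3+12 = 32, so the finish is 32 weeks.
H lies on that path, so at 16 weeks the path becomes 36 weeks.
That remains the longest chain; total 36 weeks.
Change in finish: 36 − 32 = +4 weeks.

4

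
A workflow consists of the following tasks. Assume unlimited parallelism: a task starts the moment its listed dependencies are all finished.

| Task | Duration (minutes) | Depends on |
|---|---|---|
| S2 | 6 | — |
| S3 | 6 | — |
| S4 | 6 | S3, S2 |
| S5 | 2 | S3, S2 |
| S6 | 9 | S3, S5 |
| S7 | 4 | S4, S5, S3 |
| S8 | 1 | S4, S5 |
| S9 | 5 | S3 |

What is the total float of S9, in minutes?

S2→S5→S6 = 6+2+9 = 17 sets the makespan at 17 minutes.
S9 finishes as early as 11 and must finish by 17.
Slack of S9 = 12 − 6 = 6 minutes.

6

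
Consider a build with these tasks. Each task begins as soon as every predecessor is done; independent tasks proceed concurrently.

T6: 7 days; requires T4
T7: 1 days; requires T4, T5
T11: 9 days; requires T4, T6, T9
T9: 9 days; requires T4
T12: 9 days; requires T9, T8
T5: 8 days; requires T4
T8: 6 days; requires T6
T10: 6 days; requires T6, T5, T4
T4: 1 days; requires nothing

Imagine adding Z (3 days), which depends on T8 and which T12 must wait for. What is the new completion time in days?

Originally the schedule takes 23 days.
With Z inserted, T12 now waits for max(T9, T8, Z).
New critical path: T4→T6→T8→Z→T12 = 1+7+6+3+9 = 26 ⇒ 26 days.

26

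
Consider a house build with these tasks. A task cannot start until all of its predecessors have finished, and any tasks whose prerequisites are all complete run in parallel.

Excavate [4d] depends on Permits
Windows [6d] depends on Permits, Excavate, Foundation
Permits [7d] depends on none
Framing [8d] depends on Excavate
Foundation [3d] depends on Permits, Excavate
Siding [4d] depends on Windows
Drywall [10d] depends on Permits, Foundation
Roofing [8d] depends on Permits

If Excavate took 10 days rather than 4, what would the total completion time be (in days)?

The binding path is Permits→Excavate→Foundation→Windows→Siding = 7+4+3+6+4 = 24; finish at 24 days.
Excavate is on the critical path; changing it to 10 makes that path 30 days.
The critical path is still Permits→Excavate→Foundation→Windows→Siding; finish is now 30 days.

30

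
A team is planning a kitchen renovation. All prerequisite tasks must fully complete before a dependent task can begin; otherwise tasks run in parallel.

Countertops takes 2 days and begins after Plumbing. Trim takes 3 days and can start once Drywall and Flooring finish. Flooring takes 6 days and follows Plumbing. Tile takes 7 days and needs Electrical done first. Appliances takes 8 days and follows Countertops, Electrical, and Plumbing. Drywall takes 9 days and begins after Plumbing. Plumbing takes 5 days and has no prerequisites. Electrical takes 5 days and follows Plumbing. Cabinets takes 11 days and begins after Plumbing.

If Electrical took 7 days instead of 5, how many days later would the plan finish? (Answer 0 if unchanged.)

Baseline: Plumbing→Electrical→Appliances = 5+5+8 = 18 → 18 days.
Since Electrical is critical, the +2 change carries straight to that chain (now 20 days).
The critical path is still Plumbing→Electrical→Appliances; finish is now 20 days.
Change in finish: 20 − 18 = +2 days.

2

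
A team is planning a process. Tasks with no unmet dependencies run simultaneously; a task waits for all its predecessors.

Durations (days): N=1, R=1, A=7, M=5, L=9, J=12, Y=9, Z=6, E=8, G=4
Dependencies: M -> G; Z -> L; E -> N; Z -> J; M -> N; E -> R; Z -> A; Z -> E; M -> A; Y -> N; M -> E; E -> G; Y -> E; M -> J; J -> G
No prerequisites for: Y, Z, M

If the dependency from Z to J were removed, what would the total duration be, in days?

21

With the dependency in place, Z→J→G = 6+12+4 = 22 sets the finish at 22 days.
Without Z→J, J's earliest start moves from 6 to 5.
New critical path: Y→E→G = 9+8+4 = 21 ⇒ 21 days.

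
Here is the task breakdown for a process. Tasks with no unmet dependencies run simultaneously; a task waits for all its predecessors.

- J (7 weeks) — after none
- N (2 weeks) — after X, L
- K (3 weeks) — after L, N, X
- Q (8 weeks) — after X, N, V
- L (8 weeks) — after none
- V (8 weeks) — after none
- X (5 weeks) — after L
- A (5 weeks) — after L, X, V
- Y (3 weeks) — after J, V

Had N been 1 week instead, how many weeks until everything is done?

22

Actual critical path: L→X→N→Q = 8+5+2+8 = 23 ⇒ 23 weeks.
Since N is critical, the -1 change carries straight to that chain (now 22 weeks).
The critical path is still L→X→N→Q; finish is now 22 weeks.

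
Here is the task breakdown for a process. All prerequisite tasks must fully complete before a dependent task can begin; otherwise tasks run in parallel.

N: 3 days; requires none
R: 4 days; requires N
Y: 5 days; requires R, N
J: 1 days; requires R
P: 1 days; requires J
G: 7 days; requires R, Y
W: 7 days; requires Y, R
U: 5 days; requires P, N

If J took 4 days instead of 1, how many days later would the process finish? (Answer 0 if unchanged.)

Critical path before the change: N→R→Y→G = 3+4+5+7 = 19 giving 19 days.
The longest path through J is only 14 days, so J has float 5.
That remains the longest chain; total 19 days.
Change in finish: 19 − 19 = +0 days.

0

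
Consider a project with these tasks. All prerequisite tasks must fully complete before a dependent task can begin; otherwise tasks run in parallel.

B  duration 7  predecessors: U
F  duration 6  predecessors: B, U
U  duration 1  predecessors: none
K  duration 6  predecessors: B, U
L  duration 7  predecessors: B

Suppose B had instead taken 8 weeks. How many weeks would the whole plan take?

The binding path is U→B→L = 1+7+7 = 15; finish at 15 weeks.
B lies on that path, so at 8 weeks the path becomes 16 weeks.
That remains the longest chain; total 16 weeks.

16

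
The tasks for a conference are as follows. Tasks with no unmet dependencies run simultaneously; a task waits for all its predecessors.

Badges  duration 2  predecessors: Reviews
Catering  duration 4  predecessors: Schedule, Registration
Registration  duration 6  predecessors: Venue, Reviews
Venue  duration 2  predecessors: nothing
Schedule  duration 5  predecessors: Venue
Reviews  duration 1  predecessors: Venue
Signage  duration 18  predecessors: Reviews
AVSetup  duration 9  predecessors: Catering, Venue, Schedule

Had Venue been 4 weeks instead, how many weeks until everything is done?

Baseline: Venue→Reviews→Registration→Catering→AVSetup = 2+1+6+4+9 = 22 → 22 weeks.
Since Venue is critical, the +2 change carries straight to that chain (now 24 weeks).
The critical path is still Venue→Reviews→Registration→Catering→AVSetup; finish is now 24 weeks.

24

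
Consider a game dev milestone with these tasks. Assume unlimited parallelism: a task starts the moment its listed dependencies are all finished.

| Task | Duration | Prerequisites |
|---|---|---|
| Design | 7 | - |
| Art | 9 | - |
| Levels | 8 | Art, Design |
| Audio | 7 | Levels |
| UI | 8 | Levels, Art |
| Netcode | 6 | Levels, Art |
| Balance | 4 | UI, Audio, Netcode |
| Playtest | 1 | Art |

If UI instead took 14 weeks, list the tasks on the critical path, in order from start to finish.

Actual critical path: Art→Levels→UI→Balance = 9+8+8+4 = 29 ⇒ 29 weeks.
UI is on the critical path; changing it to 14 makes that path 35 weeks.
That remains the longest chain; total 35 weeks.

Art, Levels, UI, Balance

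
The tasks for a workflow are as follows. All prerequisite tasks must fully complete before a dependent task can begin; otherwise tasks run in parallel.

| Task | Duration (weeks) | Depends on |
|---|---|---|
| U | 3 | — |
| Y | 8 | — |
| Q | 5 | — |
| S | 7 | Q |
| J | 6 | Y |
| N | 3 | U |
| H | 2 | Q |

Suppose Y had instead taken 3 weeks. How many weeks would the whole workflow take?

The binding path is Y→J = 8+6 = 14; finish at 14 weeks.
Since Y is critical, the -5 change carries straight to that chain (now 9 weeks).
New critical path: Q→S = 5+7 = 12 ⇒ 12 weeks.

12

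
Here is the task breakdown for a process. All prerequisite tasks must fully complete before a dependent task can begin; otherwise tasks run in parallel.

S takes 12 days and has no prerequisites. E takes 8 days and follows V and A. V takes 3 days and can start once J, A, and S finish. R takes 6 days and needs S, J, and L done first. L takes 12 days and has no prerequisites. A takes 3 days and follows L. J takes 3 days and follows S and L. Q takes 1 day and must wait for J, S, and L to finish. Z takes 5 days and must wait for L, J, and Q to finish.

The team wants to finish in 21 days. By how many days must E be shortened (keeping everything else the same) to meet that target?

Current finish: 26 days; target: 21.
E is on every critical path, so each day cut from E cuts the finish by one (this holds down to a finish of 21).
Need 26 − 21 = 5 days off E → E becomes 3 days, finish becomes 21.

5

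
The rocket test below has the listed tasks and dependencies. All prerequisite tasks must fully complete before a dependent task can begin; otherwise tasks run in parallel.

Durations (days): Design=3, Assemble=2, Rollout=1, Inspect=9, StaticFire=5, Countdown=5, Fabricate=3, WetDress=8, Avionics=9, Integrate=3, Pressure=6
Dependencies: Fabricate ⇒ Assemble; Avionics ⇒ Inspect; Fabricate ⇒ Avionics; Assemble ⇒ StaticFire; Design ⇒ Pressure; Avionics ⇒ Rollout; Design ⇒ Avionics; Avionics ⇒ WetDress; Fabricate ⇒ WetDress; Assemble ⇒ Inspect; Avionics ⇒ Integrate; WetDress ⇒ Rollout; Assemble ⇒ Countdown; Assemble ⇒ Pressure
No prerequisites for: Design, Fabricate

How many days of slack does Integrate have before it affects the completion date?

The longest chain is Design→Avionics→WetDress→Rollout = 3+9+8+1 = 21; overall finish 21 days.
Longest path through Integrate: 15 days (earliest finish 15, latest finish 21).
Slack of Integrate = 18 − 12 = 6 days.

6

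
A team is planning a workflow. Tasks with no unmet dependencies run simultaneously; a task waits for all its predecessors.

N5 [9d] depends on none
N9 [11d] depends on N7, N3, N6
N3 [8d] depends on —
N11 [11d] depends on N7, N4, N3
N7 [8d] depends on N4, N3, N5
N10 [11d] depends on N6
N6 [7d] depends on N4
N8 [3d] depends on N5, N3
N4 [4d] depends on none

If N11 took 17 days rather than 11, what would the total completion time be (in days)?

As given, the longest chain is N5→N7→N11 = 9+8+11 = 28, so the finish is 28 days.
N11 is on the critical path; changing it to 17 makes that path 34 days.
No other chain overtakes it, so the finish is 34 days.

34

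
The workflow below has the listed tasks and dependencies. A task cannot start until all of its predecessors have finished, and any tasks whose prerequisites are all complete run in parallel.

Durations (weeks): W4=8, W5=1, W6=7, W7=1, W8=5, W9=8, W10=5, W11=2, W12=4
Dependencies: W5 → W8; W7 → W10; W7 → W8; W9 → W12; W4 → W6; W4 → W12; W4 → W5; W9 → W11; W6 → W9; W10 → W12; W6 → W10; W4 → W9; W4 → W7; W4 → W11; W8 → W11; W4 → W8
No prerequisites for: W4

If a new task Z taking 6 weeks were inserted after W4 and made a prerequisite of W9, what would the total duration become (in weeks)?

27

Originally the project takes 27 weeks.
With Z inserted, W9 now waits for max(W6, W4, Z).
New critical path: W4→W6→W9→W12 = 8+7+8+4 = 27 ⇒ 27 weeks.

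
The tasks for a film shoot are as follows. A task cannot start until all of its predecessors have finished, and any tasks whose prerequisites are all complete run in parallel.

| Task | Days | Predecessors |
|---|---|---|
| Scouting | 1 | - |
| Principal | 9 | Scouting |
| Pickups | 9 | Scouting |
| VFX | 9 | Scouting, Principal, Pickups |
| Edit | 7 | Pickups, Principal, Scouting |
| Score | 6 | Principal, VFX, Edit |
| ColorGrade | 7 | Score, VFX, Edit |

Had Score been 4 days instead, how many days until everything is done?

Actual critical path: Scouting→Principal→VFX→Score→ColorGrade = 1+9+9+6+7 = 32 ⇒ 32 days.
Score is on the critical path; changing it to 4 makes that path 30 days.
The critical path is still Scouting→Principal→VFX→Score→ColorGrade; finish is now 30 days.

30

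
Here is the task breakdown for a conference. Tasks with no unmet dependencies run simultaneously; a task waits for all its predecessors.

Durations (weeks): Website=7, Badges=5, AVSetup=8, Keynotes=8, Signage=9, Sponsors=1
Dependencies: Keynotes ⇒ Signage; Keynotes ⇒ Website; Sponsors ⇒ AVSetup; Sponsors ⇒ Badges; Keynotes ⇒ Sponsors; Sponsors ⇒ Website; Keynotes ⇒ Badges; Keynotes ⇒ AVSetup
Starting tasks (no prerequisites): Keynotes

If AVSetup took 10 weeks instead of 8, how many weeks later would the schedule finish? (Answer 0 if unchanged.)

The binding path is Keynotes→Sponsors→AVSetup = 8+1+8 = 17; finish at 17 weeks.
AVSetup lies on that path, so at 10 weeks the path becomes 19 weeks.
That remains the longest chain; total 19 weeks.
Change in finish: 19 − 17 = +2 weeks.

2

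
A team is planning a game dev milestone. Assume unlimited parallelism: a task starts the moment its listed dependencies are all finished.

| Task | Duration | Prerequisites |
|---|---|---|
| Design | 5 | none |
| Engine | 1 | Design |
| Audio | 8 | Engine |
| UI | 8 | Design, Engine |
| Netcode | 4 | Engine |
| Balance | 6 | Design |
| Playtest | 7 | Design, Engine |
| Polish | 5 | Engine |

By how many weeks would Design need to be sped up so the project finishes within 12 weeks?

2

Current finish: 14 weeks; target: 12.
Design is on every critical path, so each week cut from Design cuts the finish by one (this holds down to a finish of 10).
Need 14 − 12 = 2 weeks off Design → Design becomes 3 weeks, finish becomes 12.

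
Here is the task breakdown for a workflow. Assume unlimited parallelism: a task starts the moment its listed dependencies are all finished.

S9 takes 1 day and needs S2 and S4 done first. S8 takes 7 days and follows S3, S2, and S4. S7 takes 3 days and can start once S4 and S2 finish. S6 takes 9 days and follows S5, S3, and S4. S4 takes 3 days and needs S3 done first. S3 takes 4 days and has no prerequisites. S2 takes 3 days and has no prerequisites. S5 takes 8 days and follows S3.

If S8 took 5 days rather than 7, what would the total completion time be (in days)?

The binding path is S3→S5→S6 = 4+8+9 = 21; finish at 21 days.
S8 has 7 days of float (longest path through it is 14).
The critical path is still S3→S5→S6; finish is now 21 days.

21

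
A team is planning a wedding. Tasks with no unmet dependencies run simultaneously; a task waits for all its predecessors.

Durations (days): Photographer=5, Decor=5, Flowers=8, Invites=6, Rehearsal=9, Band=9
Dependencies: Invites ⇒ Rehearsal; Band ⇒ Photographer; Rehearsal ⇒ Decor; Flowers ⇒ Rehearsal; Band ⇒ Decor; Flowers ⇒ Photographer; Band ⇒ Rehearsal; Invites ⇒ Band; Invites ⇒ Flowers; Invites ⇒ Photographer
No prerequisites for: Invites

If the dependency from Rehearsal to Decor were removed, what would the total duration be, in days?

With the dependency in place, Invites→Band→Rehearsal→Decor = 6+9+9+5 = 29 sets the finish at 29 days.
Without Rehearsal→Decor, Decor's earliest start moves from 24 to 15.
New critical path: Invites→Band→Rehearsal = 6+9+9 = 24 ⇒ 24 days.

24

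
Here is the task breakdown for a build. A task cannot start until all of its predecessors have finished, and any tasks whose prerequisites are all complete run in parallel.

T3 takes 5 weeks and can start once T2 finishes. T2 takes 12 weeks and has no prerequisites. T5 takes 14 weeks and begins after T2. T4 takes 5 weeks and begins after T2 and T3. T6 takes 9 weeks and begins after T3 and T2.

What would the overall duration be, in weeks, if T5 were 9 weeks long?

The binding path is T2→T5 = 12+14 = 26; finish at 26 weeks.
Since T5 is critical, the -5 change carries straight to that chain (now 21 weeks).
New critical path: T2→T3→T6 = 12+5+9 = 26 ⇒ 26 weeks.

26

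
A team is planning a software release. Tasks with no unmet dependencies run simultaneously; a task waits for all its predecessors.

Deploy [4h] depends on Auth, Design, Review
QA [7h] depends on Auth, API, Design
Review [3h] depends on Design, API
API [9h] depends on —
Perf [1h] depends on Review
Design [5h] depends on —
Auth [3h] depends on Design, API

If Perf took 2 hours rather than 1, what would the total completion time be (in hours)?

19

Baseline: API→Auth→QA = 9+3+7 = 19 → 19 hours.
Perf is off the critical path — its longest chain is 13 hours, giving 6 of slack.
No other chain overtakes it, so the finish is 19 hours.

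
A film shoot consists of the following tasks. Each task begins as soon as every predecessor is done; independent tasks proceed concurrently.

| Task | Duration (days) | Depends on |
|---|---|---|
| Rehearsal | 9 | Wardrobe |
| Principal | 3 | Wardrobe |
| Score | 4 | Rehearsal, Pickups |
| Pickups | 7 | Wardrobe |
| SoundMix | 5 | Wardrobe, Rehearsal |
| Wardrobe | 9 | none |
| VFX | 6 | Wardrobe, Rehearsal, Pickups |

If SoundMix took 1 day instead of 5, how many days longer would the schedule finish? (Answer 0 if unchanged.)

Baseline: Wardrobe→Rehearsal→VFX = 9+9+6 = 24 → 24 days.
The longest path through SoundMix is only 23 days, so SoundMix has float 1.
That remains the longest chain; total 24 days.
Change in finish: 24 − 24 = +0 days.

0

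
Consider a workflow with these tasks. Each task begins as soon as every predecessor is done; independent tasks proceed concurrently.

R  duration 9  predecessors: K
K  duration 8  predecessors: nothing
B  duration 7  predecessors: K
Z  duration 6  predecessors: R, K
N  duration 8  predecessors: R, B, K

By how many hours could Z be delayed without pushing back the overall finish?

The longest chain is K→R→N = 8+9+8 = 25; overall finish 25 hours.
Z finishes as early as 23 and must finish by 25.
Slack of Z = 19 − 17 = 2 hours.

2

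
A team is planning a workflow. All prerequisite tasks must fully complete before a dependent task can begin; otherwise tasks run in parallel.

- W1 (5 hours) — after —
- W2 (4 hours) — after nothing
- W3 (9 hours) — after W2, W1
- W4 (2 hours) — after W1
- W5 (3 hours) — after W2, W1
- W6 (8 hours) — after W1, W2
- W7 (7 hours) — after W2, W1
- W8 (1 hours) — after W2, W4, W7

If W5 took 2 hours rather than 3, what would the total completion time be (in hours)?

14

As given, the longest chain is W1→W3 = 5+9 = 14, so the finish is 14 hours.
W5 is off the critical path — its longest chain is 8 hours, giving 6 of slack.
No other chain overtakes it, so the finish is 14 hours.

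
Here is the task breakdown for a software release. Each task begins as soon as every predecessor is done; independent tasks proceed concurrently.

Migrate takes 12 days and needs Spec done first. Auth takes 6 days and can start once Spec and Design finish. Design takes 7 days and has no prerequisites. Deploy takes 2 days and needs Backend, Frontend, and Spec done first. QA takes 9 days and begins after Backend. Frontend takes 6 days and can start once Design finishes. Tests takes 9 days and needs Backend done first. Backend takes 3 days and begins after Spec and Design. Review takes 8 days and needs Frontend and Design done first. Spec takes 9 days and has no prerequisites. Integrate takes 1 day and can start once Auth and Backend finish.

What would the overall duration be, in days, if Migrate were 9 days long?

21

Critical path before the change: Spec→Migrate = 9+12 = 21 giving 21 days.
Migrate lies on that path, so at 9 days the path becomes 18 days.
New critical path: Spec→Backend→Tests = 9+3+9 = 21 ⇒ 21 days.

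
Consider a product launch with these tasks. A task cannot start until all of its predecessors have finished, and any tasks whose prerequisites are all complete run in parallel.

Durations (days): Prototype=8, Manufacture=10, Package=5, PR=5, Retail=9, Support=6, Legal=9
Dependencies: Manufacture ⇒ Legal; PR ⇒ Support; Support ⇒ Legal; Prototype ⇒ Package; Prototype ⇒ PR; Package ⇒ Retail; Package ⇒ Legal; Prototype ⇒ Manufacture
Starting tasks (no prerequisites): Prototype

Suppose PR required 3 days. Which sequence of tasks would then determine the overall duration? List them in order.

The binding path is Prototype→PR→Support→Legal = 8+5+6+9 = 28; finish at 28 days.
Since PR is critical, the -2 change carries straight to that chain (now 26 days).
Now Prototype→Manufacture→Legal = 8+10+9 = 27 is longest, so the finish becomes 27 days.

Prototype, Manufacture, Legal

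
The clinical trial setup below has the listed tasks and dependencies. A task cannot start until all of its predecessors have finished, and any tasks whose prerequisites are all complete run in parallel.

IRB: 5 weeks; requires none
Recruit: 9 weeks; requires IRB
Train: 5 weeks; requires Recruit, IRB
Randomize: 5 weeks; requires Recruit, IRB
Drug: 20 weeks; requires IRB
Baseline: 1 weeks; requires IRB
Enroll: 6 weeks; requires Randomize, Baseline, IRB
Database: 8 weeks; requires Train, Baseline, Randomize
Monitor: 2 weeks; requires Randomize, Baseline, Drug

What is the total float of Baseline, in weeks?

13

IRB→Recruit→Train→Database = 5+9+5+8 = 27 sets the makespan at 27 weeks.
Longest path through Baseline: 14 weeks (earliest finish 6, latest finish 19).
Slack of Baseline = 18 − 5 = 13 weeks.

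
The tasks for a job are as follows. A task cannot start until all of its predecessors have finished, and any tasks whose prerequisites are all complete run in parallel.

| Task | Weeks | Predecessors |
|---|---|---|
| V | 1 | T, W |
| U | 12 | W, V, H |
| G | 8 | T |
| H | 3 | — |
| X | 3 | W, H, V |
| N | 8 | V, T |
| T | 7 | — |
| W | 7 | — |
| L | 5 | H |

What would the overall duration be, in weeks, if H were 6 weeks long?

20

Baseline: T→V→U = 7+1+12 = 20 → 20 weeks.
H has 5 weeks of float (longest path through it is 15).
The critical path is still T→V→U; finish is now 20 weeks.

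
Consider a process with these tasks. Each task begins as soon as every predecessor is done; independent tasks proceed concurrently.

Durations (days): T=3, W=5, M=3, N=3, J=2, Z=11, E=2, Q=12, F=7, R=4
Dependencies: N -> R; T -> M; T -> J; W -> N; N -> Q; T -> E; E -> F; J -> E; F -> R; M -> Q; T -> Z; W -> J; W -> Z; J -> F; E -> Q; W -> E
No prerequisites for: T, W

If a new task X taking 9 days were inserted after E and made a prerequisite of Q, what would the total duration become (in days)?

30

Originally the job takes 21 days.
With X inserted, Q now waits for max(M, N, E, X).
New critical path: W→J→E→X→Q = 5+2+2+9+12 = 30 ⇒ 30 days.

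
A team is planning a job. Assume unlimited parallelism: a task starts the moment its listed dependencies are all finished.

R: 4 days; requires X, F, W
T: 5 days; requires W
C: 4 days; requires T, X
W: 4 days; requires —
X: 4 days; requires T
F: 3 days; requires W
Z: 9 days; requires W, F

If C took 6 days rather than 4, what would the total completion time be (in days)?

19

Actual critical path: W→T→X→C = 4+5+4+4 = 17 ⇒ 17 days.
Since C is critical, the +2 change carries straight to that chain (now 19 days).
That remains the longest chain; total 19 days.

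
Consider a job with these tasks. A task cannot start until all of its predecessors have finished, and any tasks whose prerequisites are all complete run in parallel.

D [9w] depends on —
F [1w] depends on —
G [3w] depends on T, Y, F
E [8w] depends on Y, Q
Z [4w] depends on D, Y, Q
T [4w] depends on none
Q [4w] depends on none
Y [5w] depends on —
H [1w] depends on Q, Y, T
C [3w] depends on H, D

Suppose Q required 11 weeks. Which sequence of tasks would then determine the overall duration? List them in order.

Baseline: D→Z = 9+4 = 13 → 13 weeks.
Q is off the critical path — its longest chain is 12 weeks, giving 1 of slack.
New critical path: Q→E = 11+8 = 19 ⇒ 19 weeks.

Q, E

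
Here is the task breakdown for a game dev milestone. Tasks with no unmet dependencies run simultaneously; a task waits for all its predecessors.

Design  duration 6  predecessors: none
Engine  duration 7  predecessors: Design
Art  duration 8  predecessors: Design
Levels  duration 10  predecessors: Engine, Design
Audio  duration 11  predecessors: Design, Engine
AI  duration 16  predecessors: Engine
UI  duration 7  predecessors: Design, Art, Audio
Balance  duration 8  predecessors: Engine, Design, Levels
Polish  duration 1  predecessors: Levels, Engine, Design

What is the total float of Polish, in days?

Design→Engine→Levels→Balance = 6+7+10+8 = 31 sets the makespan at 31 days.
The longest chain containing Polish totals 24 days.
Float = 31 − 24 = 7.

7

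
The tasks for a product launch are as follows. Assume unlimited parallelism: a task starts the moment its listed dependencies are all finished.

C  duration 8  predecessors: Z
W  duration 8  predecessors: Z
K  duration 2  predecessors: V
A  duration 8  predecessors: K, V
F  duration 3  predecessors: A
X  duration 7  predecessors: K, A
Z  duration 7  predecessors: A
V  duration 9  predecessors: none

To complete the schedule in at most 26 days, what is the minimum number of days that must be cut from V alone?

Current finish: 34 days; target: 26.
V is on every critical path, so each day cut from V cuts the finish by one (this holds down to a finish of 26).
Need 34 − 26 = 8 days off V → V becomes 1 day, finish becomes 26.

8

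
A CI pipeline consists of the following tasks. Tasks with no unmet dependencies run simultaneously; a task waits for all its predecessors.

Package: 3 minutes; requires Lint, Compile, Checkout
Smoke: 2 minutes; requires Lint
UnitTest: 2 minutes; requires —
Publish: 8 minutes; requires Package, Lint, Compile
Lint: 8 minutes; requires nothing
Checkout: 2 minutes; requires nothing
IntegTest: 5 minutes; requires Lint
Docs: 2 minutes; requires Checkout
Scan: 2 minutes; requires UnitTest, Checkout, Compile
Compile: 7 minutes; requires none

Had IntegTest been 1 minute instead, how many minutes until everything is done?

Actual critical path: Lint→Package→Publish = 8+3+8 = 19 ⇒ 19 minutes.
IntegTest has 6 minutes of float (longest path through it is 13).
The critical path is still Lint→Package→Publish; finish is now 19 minutes.

19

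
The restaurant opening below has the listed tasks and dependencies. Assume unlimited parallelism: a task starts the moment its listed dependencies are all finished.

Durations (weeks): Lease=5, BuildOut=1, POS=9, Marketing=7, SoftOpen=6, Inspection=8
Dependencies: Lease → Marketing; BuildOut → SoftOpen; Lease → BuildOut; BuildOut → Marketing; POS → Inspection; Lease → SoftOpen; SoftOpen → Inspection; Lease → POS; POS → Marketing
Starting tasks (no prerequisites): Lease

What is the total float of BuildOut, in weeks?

2

Critical path: Lease→POS→Inspection = 5+9+8 = 22, so the finish is 22 weeks.
BuildOut finishes as early as 6 and must finish by 8.
Slack of BuildOut = 7 − 5 = 2 weeks.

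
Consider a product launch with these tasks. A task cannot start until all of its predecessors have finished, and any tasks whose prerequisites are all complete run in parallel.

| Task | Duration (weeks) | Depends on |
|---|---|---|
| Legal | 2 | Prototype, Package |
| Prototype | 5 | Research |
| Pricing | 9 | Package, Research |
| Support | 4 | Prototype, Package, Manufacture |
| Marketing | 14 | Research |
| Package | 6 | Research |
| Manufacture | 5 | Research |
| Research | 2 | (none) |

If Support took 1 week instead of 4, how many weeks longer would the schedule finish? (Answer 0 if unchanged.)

0

The binding path is Research→Package→Pricing = 2+6+9 = 17; finish at 17 weeks.
Support has 5 weeks of float (longest path through it is 12).
No other chain overtakes it, so the finish is 17 weeks.
Change in finish: 17 − 17 = +0 weeks.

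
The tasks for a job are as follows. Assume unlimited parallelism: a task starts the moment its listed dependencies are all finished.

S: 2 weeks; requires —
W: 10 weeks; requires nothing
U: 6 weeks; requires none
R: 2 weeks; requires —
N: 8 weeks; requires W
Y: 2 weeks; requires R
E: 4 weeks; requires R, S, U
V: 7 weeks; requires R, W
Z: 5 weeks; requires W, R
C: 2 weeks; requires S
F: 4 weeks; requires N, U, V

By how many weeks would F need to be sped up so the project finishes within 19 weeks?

Current finish: 22 weeks; target: 19.
F is on every critical path, so each week cut from F cuts the finish by one (this holds down to a finish of 19).
Need 22 − 19 = 3 weeks off F → F becomes 1 week, finish becomes 19.

3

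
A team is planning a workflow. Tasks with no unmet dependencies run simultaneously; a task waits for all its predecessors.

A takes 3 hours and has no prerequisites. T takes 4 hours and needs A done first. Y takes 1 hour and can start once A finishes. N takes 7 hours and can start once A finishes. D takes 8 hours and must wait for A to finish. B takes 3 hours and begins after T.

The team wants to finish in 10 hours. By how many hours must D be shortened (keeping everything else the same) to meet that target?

1

Current finish: 11 hours; target: 10.
D is on every critical path, so each hour cut from D cuts the finish by one (this holds down to a finish of 10).
Need 11 − 10 = 1 hour off D → D becomes 7 hours, finish becomes 10.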